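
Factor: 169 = 13^2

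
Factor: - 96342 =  - 2^1*3^1*16057^1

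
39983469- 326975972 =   -  286992503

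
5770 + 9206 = 14976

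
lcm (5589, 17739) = 407997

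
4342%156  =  130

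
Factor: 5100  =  2^2 * 3^1 * 5^2*17^1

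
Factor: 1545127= 1545127^1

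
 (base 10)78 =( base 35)28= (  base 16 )4E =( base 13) 60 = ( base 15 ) 53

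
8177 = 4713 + 3464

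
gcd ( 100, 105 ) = 5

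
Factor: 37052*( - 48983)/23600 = -7690331/100 = - 2^( - 2)*5^( - 2 )*11^1*61^1 * 73^1*157^1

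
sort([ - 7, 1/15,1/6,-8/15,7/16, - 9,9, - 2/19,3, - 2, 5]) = [ -9,- 7, - 2,-8/15, - 2/19, 1/15, 1/6,7/16, 3,5,9 ] 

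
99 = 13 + 86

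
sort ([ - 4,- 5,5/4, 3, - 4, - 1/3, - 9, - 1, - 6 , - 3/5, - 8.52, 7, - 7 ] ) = [ - 9, - 8.52, - 7, - 6, - 5,-4,- 4,  -  1,  -  3/5 , - 1/3,5/4, 3,7]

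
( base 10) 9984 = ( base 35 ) 859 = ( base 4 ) 2130000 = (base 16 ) 2700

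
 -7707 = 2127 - 9834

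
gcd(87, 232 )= 29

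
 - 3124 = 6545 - 9669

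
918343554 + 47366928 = 965710482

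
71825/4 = 17956+1/4=17956.25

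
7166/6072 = 1+547/3036  =  1.18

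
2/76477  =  2/76477  =  0.00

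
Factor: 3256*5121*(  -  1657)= -2^3*3^2*11^1*37^1*569^1*1657^1=- 27628778232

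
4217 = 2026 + 2191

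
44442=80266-35824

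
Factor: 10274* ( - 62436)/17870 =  - 320733732/8935 = -2^2 *3^1*5^( - 1) * 11^3*43^1*467^1*1787^ ( - 1)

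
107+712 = 819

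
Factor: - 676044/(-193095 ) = 2^2*5^ ( - 1 )*7^( - 1 )*89^1*211^1*613^(- 1 ) = 75116/21455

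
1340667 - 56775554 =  - 55434887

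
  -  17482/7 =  -17482/7 = -2497.43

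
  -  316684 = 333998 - 650682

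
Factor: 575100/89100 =11^( - 1)*71^1= 71/11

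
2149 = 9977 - 7828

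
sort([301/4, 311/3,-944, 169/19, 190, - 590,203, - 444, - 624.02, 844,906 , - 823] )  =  [- 944, - 823, - 624.02, - 590, - 444, 169/19, 301/4, 311/3, 190,  203,844, 906 ]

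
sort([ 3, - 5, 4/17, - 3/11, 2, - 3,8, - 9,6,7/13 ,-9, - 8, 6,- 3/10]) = [ - 9,  -  9, -8, - 5, - 3 , - 3/10, - 3/11,4/17, 7/13,  2 , 3,6, 6, 8]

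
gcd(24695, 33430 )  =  5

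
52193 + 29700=81893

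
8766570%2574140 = 1044150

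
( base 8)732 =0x1da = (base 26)i6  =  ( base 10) 474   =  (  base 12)336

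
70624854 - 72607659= -1982805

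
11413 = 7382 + 4031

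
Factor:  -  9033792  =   - 2^6 *3^1* 47051^1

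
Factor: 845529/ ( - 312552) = - 2^( - 3 ) * 3^( - 2)*17^1* 59^1*281^1*1447^( - 1 )  =  - 281843/104184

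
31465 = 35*899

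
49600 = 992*50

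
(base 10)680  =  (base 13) 404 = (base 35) JF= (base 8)1250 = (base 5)10210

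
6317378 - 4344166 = 1973212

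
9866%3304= 3258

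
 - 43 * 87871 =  - 3778453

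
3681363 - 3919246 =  - 237883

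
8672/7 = 8672/7 = 1238.86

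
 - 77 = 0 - 77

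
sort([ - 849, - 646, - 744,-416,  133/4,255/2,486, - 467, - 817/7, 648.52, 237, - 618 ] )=[ - 849, - 744, - 646,-618,  -  467, - 416, - 817/7,133/4,255/2,237,486, 648.52 ] 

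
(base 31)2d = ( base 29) 2H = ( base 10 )75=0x4B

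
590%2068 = 590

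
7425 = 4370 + 3055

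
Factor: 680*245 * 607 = 101126200 = 2^3*5^2*7^2*17^1* 607^1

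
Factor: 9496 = 2^3*1187^1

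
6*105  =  630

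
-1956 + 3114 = 1158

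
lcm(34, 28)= 476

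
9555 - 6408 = 3147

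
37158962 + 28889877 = 66048839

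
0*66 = 0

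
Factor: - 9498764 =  - 2^2*11^1  *  59^1*3659^1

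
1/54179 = 1/54179 = 0.00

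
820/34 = 410/17 = 24.12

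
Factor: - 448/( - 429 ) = 2^6*3^( - 1)*7^1*11^( - 1 )*13^( - 1 )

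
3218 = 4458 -1240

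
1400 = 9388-7988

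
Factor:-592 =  - 2^4*37^1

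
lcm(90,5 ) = 90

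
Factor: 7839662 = 2^1*439^1*8929^1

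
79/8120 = 79/8120 = 0.01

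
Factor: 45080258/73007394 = 3^(-1)*53^( - 1 )*163^1*138283^1*229583^ (  -  1 ) = 22540129/36503697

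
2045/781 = 2045/781 = 2.62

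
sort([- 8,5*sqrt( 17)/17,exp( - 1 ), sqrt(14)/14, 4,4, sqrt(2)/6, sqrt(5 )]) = [ - 8,sqrt(2)/6,sqrt(14)/14, exp( - 1) , 5 * sqrt(17)/17,sqrt( 5 ),4,4]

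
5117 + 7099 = 12216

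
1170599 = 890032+280567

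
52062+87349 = 139411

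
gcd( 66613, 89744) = 1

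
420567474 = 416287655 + 4279819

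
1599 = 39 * 41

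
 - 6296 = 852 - 7148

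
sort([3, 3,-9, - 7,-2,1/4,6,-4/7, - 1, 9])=[ - 9, - 7 , - 2, - 1, - 4/7, 1/4 , 3,3, 6,9]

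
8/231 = 8/231 = 0.03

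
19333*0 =0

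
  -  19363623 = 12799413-32163036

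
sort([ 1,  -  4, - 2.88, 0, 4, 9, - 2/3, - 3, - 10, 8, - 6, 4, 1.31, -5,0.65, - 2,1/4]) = [ -10 , - 6, - 5, - 4, - 3, - 2.88, - 2, - 2/3, 0, 1/4, 0.65,1,1.31,4, 4, 8, 9 ]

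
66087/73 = 66087/73 = 905.30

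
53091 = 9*5899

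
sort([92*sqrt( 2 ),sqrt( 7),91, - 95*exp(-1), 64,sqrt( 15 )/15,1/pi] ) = [ - 95*exp(-1), sqrt(15)/15,1/pi,  sqrt( 7),64,91, 92*sqrt(2) ]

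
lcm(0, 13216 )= 0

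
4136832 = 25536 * 162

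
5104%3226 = 1878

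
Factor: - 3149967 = -3^1*79^1*13291^1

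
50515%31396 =19119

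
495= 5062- 4567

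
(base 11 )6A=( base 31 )2E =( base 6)204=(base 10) 76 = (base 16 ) 4c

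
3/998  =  3/998 = 0.00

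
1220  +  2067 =3287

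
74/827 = 74/827= 0.09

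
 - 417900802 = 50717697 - 468618499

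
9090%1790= 140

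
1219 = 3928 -2709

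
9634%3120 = 274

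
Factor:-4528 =  -  2^4 *283^1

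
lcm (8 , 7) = 56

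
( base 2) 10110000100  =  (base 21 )345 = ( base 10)1412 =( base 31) 1EH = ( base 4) 112010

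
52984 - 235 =52749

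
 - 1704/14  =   - 122+2/7  =  -  121.71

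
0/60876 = 0  =  0.00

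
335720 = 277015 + 58705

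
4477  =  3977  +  500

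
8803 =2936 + 5867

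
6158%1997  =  167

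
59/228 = 59/228 = 0.26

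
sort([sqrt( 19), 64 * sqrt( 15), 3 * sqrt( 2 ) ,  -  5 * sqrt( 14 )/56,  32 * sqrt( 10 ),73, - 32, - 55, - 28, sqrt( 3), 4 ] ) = [ - 55, - 32,-28, - 5*sqrt(14) /56 , sqrt(3 ),4,3*sqrt( 2), sqrt( 19 ),73,32*sqrt( 10 ),  64*sqrt ( 15) ]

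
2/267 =2/267 = 0.01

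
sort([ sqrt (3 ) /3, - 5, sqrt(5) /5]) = [ - 5, sqrt(5 ) /5,sqrt( 3 )/3 ]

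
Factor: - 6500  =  -2^2*5^3*13^1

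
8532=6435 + 2097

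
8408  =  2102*4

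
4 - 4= 0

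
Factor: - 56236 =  - 2^2*17^1*827^1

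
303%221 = 82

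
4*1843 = 7372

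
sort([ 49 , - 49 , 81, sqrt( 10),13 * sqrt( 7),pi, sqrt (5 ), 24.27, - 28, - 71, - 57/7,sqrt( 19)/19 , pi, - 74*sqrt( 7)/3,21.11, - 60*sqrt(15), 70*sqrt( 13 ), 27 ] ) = [ - 60*sqrt( 15 ),-71,-74*sqrt( 7 )/3, - 49, - 28,  -  57/7,sqrt( 19)/19,sqrt ( 5 ),pi,pi,sqrt(10),21.11,24.27,27,13*sqrt(7),49,81, 70 * sqrt( 13)]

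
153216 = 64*2394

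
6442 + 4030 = 10472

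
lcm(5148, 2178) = 56628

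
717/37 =717/37=19.38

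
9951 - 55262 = - 45311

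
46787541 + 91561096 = 138348637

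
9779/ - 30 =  - 9779/30 = - 325.97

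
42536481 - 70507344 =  -27970863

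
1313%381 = 170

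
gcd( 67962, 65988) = 282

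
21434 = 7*3062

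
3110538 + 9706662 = 12817200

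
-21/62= -1 + 41/62 = -0.34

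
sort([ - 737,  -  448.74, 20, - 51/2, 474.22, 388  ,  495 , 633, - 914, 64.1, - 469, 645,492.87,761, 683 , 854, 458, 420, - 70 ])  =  [ - 914, - 737, - 469 ,- 448.74, - 70, - 51/2, 20, 64.1 , 388,420,458,474.22, 492.87, 495, 633, 645, 683, 761 , 854]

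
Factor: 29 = 29^1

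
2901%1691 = 1210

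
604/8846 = 302/4423  =  0.07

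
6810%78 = 24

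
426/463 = 426/463=0.92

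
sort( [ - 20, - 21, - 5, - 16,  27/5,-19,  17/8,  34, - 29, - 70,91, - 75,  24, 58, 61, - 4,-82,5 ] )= [ - 82, - 75, - 70, - 29, - 21,-20, - 19, - 16, - 5, - 4, 17/8,5,27/5, 24, 34, 58,  61,91] 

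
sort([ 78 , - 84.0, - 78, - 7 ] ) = [ - 84.0 ,-78, - 7,78 ]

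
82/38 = 41/19 = 2.16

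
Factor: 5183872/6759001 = 2^7 * 29^( - 1)*40499^1*233069^ ( - 1)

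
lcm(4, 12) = 12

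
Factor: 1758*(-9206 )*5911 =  - 95664498828=- 2^2 * 3^1 * 23^1 * 257^1*293^1*4603^1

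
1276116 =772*1653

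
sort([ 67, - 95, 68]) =[-95,  67, 68] 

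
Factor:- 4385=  - 5^1*877^1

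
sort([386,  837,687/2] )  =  [ 687/2,386,837] 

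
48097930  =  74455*646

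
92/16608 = 23/4152 = 0.01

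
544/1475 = 544/1475 = 0.37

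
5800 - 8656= -2856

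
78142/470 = 166+61/235 = 166.26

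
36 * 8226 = 296136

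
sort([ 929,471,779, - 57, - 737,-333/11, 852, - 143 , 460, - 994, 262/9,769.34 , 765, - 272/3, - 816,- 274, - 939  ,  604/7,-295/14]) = [- 994, - 939 ,-816,-737 , - 274, - 143,-272/3 , - 57,-333/11, -295/14, 262/9,604/7,  460, 471 , 765 , 769.34,779,852,929 ] 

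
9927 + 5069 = 14996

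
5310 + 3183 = 8493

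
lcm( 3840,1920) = 3840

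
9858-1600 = 8258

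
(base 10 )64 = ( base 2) 1000000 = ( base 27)2A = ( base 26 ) 2C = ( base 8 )100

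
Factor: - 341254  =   - 2^1 * 170627^1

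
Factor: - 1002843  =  -3^2*111427^1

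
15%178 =15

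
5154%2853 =2301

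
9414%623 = 69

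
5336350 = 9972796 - 4636446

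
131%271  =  131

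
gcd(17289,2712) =339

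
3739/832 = 4 + 411/832  =  4.49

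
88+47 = 135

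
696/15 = 46 + 2/5 = 46.40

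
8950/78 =114 + 29/39 = 114.74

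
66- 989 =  - 923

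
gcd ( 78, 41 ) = 1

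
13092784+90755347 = 103848131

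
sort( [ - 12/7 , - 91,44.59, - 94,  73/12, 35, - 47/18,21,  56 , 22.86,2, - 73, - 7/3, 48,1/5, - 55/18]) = [ - 94 , - 91 , - 73, - 55/18, - 47/18, - 7/3, -12/7,1/5,2,73/12,21, 22.86 , 35, 44.59,48, 56]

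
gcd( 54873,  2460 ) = 3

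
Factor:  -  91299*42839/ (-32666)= 2^( - 1 ) * 3^1*13^1*2341^1*16333^( - 1)*42839^1 = 3911157861/32666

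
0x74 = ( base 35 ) 3B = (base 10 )116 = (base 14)84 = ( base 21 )5B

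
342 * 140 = 47880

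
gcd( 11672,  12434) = 2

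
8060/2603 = 8060/2603 = 3.10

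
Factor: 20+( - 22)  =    -  2^1 = - 2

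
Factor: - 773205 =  - 3^1 * 5^1 * 19^1*2713^1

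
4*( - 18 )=-72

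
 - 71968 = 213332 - 285300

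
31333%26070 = 5263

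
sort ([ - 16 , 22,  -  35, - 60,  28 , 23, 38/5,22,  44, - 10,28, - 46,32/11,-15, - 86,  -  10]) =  [ - 86, - 60, - 46,  -  35, - 16 ,-15,- 10,-10, 32/11,38/5,  22,  22 , 23 , 28, 28,  44 ] 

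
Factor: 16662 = 2^1 * 3^1*2777^1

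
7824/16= 489 = 489.00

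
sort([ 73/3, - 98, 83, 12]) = [ - 98, 12,73/3,  83 ] 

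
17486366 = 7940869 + 9545497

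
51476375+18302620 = 69778995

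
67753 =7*9679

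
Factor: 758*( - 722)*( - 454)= 2^3 * 19^2*227^1* 379^1 = 248463304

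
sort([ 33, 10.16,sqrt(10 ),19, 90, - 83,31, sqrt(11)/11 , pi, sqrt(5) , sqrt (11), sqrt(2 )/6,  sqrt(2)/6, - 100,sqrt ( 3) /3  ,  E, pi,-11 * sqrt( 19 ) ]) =[  -  100,-83, - 11*sqrt(19 ), sqrt(2) /6,sqrt (2 )/6, sqrt(11)/11,sqrt(3) /3, sqrt( 5), E, pi, pi, sqrt(10), sqrt( 11),10.16,19  ,  31, 33,90] 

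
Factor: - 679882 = -2^1*7^1*48563^1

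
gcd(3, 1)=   1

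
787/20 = 39 + 7/20 = 39.35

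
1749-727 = 1022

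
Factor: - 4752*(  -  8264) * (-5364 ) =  - 2^9 * 3^5*11^1*149^1*1033^1 = -210647112192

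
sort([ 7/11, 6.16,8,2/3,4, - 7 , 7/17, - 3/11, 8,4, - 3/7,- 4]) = [ - 7, - 4,  -  3/7 , - 3/11, 7/17,7/11,2/3,4, 4, 6.16,8, 8]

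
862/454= 431/227=1.90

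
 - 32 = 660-692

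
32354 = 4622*7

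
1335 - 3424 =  - 2089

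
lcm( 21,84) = 84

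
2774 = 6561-3787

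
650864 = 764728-113864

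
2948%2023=925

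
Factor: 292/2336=1/8 = 2^(  -  3 )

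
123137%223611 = 123137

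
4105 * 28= 114940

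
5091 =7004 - 1913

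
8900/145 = 1780/29 = 61.38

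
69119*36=2488284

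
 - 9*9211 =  - 82899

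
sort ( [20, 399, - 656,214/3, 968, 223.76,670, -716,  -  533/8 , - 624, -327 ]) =[ - 716,-656,- 624 , -327,-533/8, 20, 214/3,223.76,399,670,968 ] 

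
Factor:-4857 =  - 3^1*1619^1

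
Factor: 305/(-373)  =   - 5^1*61^1*373^( - 1)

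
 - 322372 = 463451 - 785823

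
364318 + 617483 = 981801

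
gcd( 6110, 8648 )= 94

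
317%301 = 16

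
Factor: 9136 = 2^4*571^1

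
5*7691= 38455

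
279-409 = - 130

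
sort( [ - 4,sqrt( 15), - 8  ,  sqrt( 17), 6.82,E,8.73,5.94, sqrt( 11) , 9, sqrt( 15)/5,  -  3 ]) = [ - 8, - 4, - 3,sqrt(15)/5,E,sqrt( 11), sqrt( 15), sqrt( 17), 5.94 , 6.82,8.73,9 ] 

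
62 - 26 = 36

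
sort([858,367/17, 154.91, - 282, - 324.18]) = [-324.18, -282,367/17 , 154.91,858 ]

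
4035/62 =4035/62 = 65.08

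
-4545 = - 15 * 303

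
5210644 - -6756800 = 11967444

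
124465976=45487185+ 78978791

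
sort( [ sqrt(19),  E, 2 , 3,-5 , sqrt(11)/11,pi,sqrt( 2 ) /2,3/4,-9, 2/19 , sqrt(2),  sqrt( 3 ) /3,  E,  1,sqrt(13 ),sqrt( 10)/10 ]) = [ - 9, - 5,2/19, sqrt( 11 )/11, sqrt(10 ) /10,  sqrt(3) /3, sqrt(2)/2, 3/4,1, sqrt(2), 2,  E, E, 3, pi,sqrt ( 13),  sqrt( 19)] 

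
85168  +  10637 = 95805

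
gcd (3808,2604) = 28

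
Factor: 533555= 5^1*11^1*89^1*109^1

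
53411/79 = 53411/79 = 676.09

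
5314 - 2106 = 3208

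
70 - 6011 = -5941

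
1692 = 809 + 883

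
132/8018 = 66/4009 = 0.02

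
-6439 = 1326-7765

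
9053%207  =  152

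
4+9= 13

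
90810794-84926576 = 5884218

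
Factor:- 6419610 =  - 2^1 * 3^2*5^1 * 71329^1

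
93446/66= 1415 + 28/33 = 1415.85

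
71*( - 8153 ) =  - 578863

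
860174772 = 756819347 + 103355425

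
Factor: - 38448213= - 3^1*12816071^1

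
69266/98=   34633/49 = 706.80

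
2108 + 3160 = 5268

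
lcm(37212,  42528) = 297696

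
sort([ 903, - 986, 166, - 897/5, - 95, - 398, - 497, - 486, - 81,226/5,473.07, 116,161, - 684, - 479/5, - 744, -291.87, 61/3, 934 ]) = [- 986,  -  744, - 684, - 497, -486, - 398, - 291.87, - 897/5, - 479/5, - 95,-81, 61/3,226/5,116, 161 , 166, 473.07,903,934 ]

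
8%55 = 8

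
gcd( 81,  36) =9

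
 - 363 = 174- 537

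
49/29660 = 49/29660=0.00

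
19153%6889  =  5375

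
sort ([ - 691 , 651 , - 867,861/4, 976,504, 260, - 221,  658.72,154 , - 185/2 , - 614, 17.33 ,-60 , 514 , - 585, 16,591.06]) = [ - 867, - 691, - 614, - 585,-221, - 185/2,-60,  16, 17.33 , 154,861/4,  260, 504,514,591.06, 651, 658.72, 976]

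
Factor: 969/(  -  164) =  - 2^( - 2)*3^1*17^1*19^1*41^( - 1 )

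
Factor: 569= 569^1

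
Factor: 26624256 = 2^8*3^1*34667^1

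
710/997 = 710/997= 0.71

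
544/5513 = 544/5513 = 0.10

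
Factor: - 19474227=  - 3^2 * 43^1*50321^1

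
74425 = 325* 229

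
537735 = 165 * 3259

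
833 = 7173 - 6340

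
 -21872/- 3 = 21872/3 = 7290.67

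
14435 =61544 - 47109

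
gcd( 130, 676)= 26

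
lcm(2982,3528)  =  250488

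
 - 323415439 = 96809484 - 420224923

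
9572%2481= 2129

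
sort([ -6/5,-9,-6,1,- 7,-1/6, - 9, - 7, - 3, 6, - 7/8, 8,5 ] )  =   [  -  9,- 9,-7, - 7, - 6, - 3, - 6/5, - 7/8, - 1/6,  1,5, 6,8 ] 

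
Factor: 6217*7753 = 6217^1*7753^1 = 48200401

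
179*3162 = 565998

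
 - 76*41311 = -3139636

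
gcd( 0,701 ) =701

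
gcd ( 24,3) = 3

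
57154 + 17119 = 74273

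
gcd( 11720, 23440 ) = 11720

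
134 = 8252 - 8118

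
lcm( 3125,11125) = 278125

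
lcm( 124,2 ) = 124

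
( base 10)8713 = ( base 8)21011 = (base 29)aad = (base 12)5061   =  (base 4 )2020021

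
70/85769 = 70/85769 = 0.00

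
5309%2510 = 289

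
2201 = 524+1677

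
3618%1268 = 1082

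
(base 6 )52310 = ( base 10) 7026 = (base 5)211101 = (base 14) 27BC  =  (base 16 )1b72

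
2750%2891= 2750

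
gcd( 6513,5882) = 1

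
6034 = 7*862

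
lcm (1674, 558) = 1674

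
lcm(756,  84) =756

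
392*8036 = 3150112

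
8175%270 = 75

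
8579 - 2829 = 5750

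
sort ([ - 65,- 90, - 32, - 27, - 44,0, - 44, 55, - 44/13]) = [ - 90, - 65,-44, - 44,-32, - 27,-44/13,  0,55] 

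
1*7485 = 7485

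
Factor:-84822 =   -  2^1*3^1*67^1*211^1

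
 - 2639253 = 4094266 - 6733519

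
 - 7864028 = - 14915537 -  - 7051509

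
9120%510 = 450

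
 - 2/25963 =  - 2/25963 = - 0.00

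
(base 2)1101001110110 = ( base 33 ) 679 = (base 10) 6774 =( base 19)IEA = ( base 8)15166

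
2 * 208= 416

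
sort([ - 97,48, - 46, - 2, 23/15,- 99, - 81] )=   [ - 99, - 97,-81,-46, - 2,23/15, 48]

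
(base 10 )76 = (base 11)6A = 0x4C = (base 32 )2c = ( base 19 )40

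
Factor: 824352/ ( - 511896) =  - 124/77 = - 2^2*7^( - 1 )*11^( - 1)*31^1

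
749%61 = 17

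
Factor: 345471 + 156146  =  501617^1 =501617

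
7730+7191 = 14921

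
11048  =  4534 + 6514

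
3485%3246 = 239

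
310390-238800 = 71590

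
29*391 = 11339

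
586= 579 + 7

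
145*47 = 6815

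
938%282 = 92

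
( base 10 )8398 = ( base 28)AJQ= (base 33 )7NG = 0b10000011001110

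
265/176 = 1 + 89/176 = 1.51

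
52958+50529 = 103487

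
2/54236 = 1/27118= 0.00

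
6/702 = 1/117  =  0.01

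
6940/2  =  3470=3470.00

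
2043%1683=360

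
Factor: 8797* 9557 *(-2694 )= -2^1*3^1*19^2*449^1*463^1 * 503^1= -226492470726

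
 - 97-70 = - 167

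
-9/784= - 1  +  775/784  =  - 0.01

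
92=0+92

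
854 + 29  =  883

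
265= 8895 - 8630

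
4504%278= 56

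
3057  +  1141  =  4198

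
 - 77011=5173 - 82184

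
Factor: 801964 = 2^2*23^2*379^1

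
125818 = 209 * 602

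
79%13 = 1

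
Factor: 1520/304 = 5=5^1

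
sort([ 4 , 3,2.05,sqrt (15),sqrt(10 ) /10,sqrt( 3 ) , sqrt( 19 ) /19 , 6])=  [ sqrt(19 ) /19, sqrt( 10)/10 , sqrt( 3 ), 2.05 , 3, sqrt ( 15 ), 4 , 6] 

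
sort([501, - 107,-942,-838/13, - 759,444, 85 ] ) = [  -  942,-759,-107, - 838/13,85,444, 501] 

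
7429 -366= 7063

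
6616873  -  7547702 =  - 930829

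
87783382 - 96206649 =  - 8423267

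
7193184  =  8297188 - 1104004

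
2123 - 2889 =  - 766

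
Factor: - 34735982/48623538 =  - 17367991/24311769 = - 3^( - 1)*  8103923^( - 1) * 17367991^1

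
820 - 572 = 248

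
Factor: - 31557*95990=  - 3029156430  =  - 2^1 *3^1*5^1*29^1* 67^1*157^1 * 331^1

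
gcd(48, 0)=48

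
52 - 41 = 11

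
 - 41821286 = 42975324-84796610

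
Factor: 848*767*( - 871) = -566512336 = - 2^4*13^2*53^1 * 59^1*67^1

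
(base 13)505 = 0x352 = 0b1101010010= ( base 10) 850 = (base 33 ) PP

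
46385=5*9277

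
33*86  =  2838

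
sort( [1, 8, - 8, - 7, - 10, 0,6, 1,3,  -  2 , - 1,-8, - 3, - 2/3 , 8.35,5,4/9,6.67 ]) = [ - 10, - 8,-8,-7,- 3 , - 2,  -  1, - 2/3, 0, 4/9,1,1, 3 , 5,6, 6.67,8,8.35] 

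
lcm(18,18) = 18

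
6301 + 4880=11181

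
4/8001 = 4/8001 = 0.00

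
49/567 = 7/81 = 0.09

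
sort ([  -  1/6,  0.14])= [  -  1/6,0.14] 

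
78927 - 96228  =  -17301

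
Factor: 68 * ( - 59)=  - 4012  =  - 2^2*17^1 * 59^1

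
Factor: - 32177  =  -23^1*1399^1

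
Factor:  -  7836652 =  - 2^2 * 23^1*103^1 * 827^1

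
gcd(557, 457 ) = 1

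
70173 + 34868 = 105041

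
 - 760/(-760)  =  1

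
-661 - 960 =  - 1621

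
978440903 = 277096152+701344751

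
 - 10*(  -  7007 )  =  70070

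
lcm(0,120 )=0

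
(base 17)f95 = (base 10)4493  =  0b1000110001101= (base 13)2078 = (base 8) 10615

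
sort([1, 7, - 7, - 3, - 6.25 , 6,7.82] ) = [ - 7,-6.25,-3, 1, 6, 7, 7.82] 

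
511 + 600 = 1111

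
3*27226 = 81678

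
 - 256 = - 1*256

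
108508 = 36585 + 71923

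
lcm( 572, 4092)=53196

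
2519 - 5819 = -3300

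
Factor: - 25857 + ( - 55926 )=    - 3^3*13^1*233^1=- 81783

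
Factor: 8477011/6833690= 2^(  -  1)*5^( - 1 )* 569^( - 1)*1201^( - 1 )*8477011^1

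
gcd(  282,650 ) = 2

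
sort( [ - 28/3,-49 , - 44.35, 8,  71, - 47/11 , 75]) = [ - 49,-44.35, - 28/3, - 47/11,8,71,75 ]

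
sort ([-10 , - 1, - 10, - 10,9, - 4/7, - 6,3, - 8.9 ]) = [ - 10, - 10, - 10 , - 8.9, - 6, - 1,- 4/7, 3,9 ] 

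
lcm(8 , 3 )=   24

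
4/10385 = 4/10385 = 0.00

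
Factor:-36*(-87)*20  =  2^4*3^3*5^1 * 29^1= 62640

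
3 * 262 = 786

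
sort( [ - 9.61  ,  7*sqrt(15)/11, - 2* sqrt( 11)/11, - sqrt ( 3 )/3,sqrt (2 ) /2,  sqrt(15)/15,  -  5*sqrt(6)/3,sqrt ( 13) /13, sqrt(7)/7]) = [ - 9.61, - 5*sqrt(6 ) /3,- 2*sqrt(11 )/11, - sqrt ( 3)/3  ,  sqrt( 15 ) /15,sqrt( 13)/13 , sqrt ( 7)/7,sqrt(2 )/2 , 7*sqrt(15)/11] 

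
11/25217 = 11/25217 =0.00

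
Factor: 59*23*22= 2^1*11^1*23^1*59^1= 29854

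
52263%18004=16255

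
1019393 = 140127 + 879266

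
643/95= 6+73/95 =6.77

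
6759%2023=690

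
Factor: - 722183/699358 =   -  791/766 = - 2^(  -  1)*7^1*113^1 * 383^( - 1 )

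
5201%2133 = 935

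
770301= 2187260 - 1416959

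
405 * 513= 207765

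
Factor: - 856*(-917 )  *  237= 186033624 = 2^3*  3^1*7^1*79^1*107^1*131^1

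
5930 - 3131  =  2799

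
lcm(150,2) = 150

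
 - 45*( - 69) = 3105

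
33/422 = 33/422 = 0.08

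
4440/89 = 49 + 79/89  =  49.89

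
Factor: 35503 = 13^1*2731^1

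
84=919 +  - 835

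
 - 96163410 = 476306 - 96639716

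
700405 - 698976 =1429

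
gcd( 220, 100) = 20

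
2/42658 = 1/21329 = 0.00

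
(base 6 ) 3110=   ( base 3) 221120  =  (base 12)496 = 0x2b2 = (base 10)690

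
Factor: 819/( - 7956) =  - 7/68  =  - 2^( - 2)* 7^1 * 17^ (-1 ) 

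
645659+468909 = 1114568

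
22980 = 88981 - 66001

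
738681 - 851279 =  - 112598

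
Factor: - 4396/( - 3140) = 7/5 = 5^(-1) *7^1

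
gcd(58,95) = 1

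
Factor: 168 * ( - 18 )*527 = -1593648=-2^4 * 3^3 * 7^1*17^1 * 31^1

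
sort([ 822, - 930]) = [-930,822]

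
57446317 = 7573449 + 49872868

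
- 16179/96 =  - 5393/32 = -168.53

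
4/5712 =1/1428 = 0.00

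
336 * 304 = 102144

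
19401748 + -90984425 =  - 71582677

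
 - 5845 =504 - 6349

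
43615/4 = 10903+3/4 = 10903.75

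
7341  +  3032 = 10373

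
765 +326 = 1091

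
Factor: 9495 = 3^2  *5^1*211^1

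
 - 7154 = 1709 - 8863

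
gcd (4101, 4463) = 1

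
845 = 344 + 501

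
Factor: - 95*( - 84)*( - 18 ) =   -  2^3*3^3*5^1*7^1*19^1 = - 143640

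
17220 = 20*861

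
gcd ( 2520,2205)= 315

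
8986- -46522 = 55508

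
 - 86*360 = - 30960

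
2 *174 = 348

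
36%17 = 2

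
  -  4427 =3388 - 7815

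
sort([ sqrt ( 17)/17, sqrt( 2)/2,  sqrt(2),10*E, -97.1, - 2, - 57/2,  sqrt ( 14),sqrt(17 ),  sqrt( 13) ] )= [ - 97.1, - 57/2, - 2,sqrt( 17)/17,  sqrt(2)/2, sqrt( 2),sqrt( 13), sqrt( 14), sqrt(17), 10*E]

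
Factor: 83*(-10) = -830 = - 2^1*5^1 * 83^1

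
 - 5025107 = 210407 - 5235514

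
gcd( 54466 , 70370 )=2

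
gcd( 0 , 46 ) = 46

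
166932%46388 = 27768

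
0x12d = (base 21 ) E7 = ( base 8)455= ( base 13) 1A2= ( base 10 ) 301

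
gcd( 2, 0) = 2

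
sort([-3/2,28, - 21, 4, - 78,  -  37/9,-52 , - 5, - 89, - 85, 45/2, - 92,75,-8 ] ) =[ - 92, - 89, -85, - 78, - 52, - 21 , - 8, - 5, - 37/9,  -  3/2,4,45/2,28, 75]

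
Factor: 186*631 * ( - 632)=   -  74175312= - 2^4*3^1*31^1*79^1*631^1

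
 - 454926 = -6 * 75821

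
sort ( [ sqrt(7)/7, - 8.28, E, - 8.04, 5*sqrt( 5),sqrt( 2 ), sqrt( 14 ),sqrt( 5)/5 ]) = [ - 8.28, - 8.04, sqrt( 7)/7,sqrt( 5 ) /5,sqrt( 2), E,sqrt(14),5*sqrt(5) ] 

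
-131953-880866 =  - 1012819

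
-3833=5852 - 9685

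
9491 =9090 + 401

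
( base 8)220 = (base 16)90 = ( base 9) 170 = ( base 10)144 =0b10010000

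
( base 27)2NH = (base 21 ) 4fh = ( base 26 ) 32G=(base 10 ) 2096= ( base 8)4060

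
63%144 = 63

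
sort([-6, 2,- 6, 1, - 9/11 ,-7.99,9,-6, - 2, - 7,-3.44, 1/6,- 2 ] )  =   [ - 7.99, - 7,- 6, - 6, - 6, - 3.44,- 2, - 2,  -  9/11, 1/6,1, 2,  9]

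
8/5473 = 8/5473 = 0.00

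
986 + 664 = 1650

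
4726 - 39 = 4687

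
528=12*44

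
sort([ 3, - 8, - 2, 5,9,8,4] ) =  [ - 8 ,-2, 3,4,  5, 8, 9 ] 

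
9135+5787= 14922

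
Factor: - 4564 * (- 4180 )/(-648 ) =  - 2384690/81= - 2^1*3^(-4)*5^1*7^1*11^1*19^1*163^1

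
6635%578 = 277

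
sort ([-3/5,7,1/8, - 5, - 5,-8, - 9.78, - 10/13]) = [ - 9.78,-8,-5, -5,- 10/13, - 3/5,1/8,7 ] 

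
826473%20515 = 5873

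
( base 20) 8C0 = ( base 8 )6560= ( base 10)3440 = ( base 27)4jb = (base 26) 528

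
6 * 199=1194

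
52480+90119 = 142599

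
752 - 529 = 223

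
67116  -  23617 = 43499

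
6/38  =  3/19 = 0.16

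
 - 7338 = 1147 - 8485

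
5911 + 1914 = 7825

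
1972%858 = 256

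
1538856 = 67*22968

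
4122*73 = 300906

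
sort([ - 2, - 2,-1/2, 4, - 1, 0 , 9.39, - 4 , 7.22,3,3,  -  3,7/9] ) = [ - 4, - 3, - 2, - 2, - 1,-1/2,  0 , 7/9, 3, 3, 4, 7.22,9.39]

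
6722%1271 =367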